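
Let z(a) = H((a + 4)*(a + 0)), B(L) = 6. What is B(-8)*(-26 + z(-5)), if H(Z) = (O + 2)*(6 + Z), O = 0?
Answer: -24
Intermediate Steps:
H(Z) = 12 + 2*Z (H(Z) = (0 + 2)*(6 + Z) = 2*(6 + Z) = 12 + 2*Z)
z(a) = 12 + 2*a*(4 + a) (z(a) = 12 + 2*((a + 4)*(a + 0)) = 12 + 2*((4 + a)*a) = 12 + 2*(a*(4 + a)) = 12 + 2*a*(4 + a))
B(-8)*(-26 + z(-5)) = 6*(-26 + (12 + 2*(-5)*(4 - 5))) = 6*(-26 + (12 + 2*(-5)*(-1))) = 6*(-26 + (12 + 10)) = 6*(-26 + 22) = 6*(-4) = -24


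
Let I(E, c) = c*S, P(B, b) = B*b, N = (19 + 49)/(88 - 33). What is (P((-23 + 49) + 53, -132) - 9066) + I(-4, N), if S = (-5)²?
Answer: -214094/11 ≈ -19463.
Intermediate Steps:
N = 68/55 ≈ 1.2364
S = 25
I(E, c) = 25*c (I(E, c) = c*25 = 25*c)
(P((-23 + 49) + 53, -132) - 9066) + I(-4, N) = (((-23 + 49) + 53)*(-132) - 9066) + 25*(68/55) = ((26 + 53)*(-132) - 9066) + 340/11 = (79*(-132) - 9066) + 340/11 = (-10428 - 9066) + 340/11 = -19494 + 340/11 = -214094/11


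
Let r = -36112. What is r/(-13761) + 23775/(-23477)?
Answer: 520633649/323066997 ≈ 1.6115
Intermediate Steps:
r/(-13761) + 23775/(-23477) = -36112/(-13761) + 23775/(-23477) = -36112*(-1/13761) + 23775*(-1/23477) = 36112/13761 - 23775/23477 = 520633649/323066997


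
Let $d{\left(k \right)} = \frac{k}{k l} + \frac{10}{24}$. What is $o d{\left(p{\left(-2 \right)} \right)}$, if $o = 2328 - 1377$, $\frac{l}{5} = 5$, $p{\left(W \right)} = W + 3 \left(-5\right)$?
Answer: $\frac{43429}{100} \approx 434.29$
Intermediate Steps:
$p{\left(W \right)} = -15 + W$ ($p{\left(W \right)} = W - 15 = -15 + W$)
$l = 25$ ($l = 5 \cdot 5 = 25$)
$o = 951$
$d{\left(k \right)} = \frac{137}{300}$ ($d{\left(k \right)} = \frac{k}{k 25} + \frac{10}{24} = \frac{k}{25 k} + 10 \cdot \frac{1}{24} = k \frac{1}{25 k} + \frac{5}{12} = \frac{1}{25} + \frac{5}{12} = \frac{137}{300}$)
$o d{\left(p{\left(-2 \right)} \right)} = 951 \cdot \frac{137}{300} = \frac{43429}{100}$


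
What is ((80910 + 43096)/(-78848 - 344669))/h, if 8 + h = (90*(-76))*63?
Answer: 62003/91252666888 ≈ 6.7947e-7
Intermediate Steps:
h = -430928 (h = -8 + (90*(-76))*63 = -8 - 6840*63 = -8 - 430920 = -430928)
((80910 + 43096)/(-78848 - 344669))/h = ((80910 + 43096)/(-78848 - 344669))/(-430928) = (124006/(-423517))*(-1/430928) = (124006*(-1/423517))*(-1/430928) = -124006/423517*(-1/430928) = 62003/91252666888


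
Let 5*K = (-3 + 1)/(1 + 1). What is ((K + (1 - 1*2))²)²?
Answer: 1296/625 ≈ 2.0736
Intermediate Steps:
K = -⅕ (K = ((-3 + 1)/(1 + 1))/5 = (-2/2)/5 = (-2*½)/5 = (⅕)*(-1) = -⅕ ≈ -0.20000)
((K + (1 - 1*2))²)² = ((-⅕ + (1 - 1*2))²)² = ((-⅕ + (1 - 2))²)² = ((-⅕ - 1)²)² = ((-6/5)²)² = (36/25)² = 1296/625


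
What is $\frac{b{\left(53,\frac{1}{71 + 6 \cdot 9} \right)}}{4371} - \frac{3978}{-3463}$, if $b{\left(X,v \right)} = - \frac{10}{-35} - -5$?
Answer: $\frac{121842997}{105957411} \approx 1.1499$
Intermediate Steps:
$b{\left(X,v \right)} = \frac{37}{7}$ ($b{\left(X,v \right)} = \left(-10\right) \left(- \frac{1}{35}\right) + 5 = \frac{2}{7} + 5 = \frac{37}{7}$)
$\frac{b{\left(53,\frac{1}{71 + 6 \cdot 9} \right)}}{4371} - \frac{3978}{-3463} = \frac{37}{7 \cdot 4371} - \frac{3978}{-3463} = \frac{37}{7} \cdot \frac{1}{4371} - - \frac{3978}{3463} = \frac{37}{30597} + \frac{3978}{3463} = \frac{121842997}{105957411}$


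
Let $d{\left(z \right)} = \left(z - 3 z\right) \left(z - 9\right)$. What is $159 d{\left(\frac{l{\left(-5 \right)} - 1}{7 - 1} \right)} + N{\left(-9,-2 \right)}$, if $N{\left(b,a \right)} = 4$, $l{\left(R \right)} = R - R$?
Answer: $- \frac{2891}{6} \approx -481.83$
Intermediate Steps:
$l{\left(R \right)} = 0$
$d{\left(z \right)} = - 2 z \left(-9 + z\right)$
$159 d{\left(\frac{l{\left(-5 \right)} - 1}{7 - 1} \right)} + N{\left(-9,-2 \right)} = 159 \cdot 2 \frac{0 - 1}{7 - 1} \left(9 - \frac{0 - 1}{7 - 1}\right) + 4 = 159 \cdot 2 \left(- \frac{1}{6}\right) \left(9 - - \frac{1}{6}\right) + 4 = 159 \cdot 2 \left(- \frac{1}{6}\right) \left(9 + \frac{1}{6}\right) + 4 = 159 \cdot 2 \left(- \frac{1}{6}\right) \frac{55}{6} + 4 = 159 \left(- \frac{55}{18}\right) + 4 = - \frac{2915}{6} + 4 = - \frac{2891}{6}$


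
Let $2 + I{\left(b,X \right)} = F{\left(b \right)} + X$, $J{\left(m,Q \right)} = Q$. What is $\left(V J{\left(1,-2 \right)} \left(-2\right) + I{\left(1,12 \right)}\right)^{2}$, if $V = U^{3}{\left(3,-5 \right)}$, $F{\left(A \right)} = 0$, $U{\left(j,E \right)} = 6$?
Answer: $763876$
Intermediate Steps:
$V = 216$ ($V = 6^{3} = 216$)
$I{\left(b,X \right)} = -2 + X$ ($I{\left(b,X \right)} = -2 + \left(0 + X\right) = -2 + X$)
$\left(V J{\left(1,-2 \right)} \left(-2\right) + I{\left(1,12 \right)}\right)^{2} = \left(216 \left(-2\right) \left(-2\right) + \left(-2 + 12\right)\right)^{2} = \left(\left(-432\right) \left(-2\right) + 10\right)^{2} = \left(864 + 10\right)^{2} = 874^{2} = 763876$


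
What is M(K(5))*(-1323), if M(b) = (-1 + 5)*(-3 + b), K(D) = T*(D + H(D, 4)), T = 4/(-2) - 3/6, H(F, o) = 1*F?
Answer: 148176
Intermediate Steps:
H(F, o) = F
T = -5/2 (T = 4*(-½) - 3*⅙ = -2 - ½ = -5/2 ≈ -2.5000)
K(D) = -5*D (K(D) = -5*(D + D)/2 = -5*D)
M(b) = -12 + 4*b (M(b) = 4*(-3 + b) = -12 + 4*b)
M(K(5))*(-1323) = (-12 + 4*(-5*5))*(-1323) = (-12 + 4*(-25))*(-1323) = (-12 - 100)*(-1323) = -112*(-1323) = 148176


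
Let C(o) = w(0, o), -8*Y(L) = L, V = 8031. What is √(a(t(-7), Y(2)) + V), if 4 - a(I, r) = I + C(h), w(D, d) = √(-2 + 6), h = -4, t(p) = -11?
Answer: 2*√2011 ≈ 89.688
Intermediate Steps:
Y(L) = -L/8
w(D, d) = 2 (w(D, d) = √4 = 2)
C(o) = 2
a(I, r) = 2 - I (a(I, r) = 4 - (I + 2) = 4 - (2 + I) = 4 + (-2 - I) = 2 - I)
√(a(t(-7), Y(2)) + V) = √((2 - 1*(-11)) + 8031) = √((2 + 11) + 8031) = √(13 + 8031) = √8044 = 2*√2011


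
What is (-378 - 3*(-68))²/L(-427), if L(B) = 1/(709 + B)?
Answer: 8537832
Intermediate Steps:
(-378 - 3*(-68))²/L(-427) = (-378 - 3*(-68))²/(1/(709 - 427)) = (-378 + 204)²/(1/282) = (-174)²/(1/282) = 30276*282 = 8537832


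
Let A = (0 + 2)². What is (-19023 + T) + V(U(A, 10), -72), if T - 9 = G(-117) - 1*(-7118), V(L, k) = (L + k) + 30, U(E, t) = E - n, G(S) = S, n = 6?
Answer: -12057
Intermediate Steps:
A = 4 (A = 2² = 4)
U(E, t) = -6 + E (U(E, t) = E - 1*6 = E - 6 = -6 + E)
V(L, k) = 30 + L + k
T = 7010 (T = 9 + (-117 - 1*(-7118)) = 9 + (-117 + 7118) = 9 + 7001 = 7010)
(-19023 + T) + V(U(A, 10), -72) = (-19023 + 7010) + (30 + (-6 + 4) - 72) = -12013 + (30 - 2 - 72) = -12013 - 44 = -12057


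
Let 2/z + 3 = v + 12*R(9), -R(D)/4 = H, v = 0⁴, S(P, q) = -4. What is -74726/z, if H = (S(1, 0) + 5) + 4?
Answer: 9079209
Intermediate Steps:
v = 0
H = 5 (H = (-4 + 5) + 4 = 1 + 4 = 5)
R(D) = -20 (R(D) = -4*5 = -20)
z = -2/243 (z = 2/(-3 + (0 + 12*(-20))) = 2/(-3 + (0 - 240)) = 2/(-3 - 240) = 2/(-243) = 2*(-1/243) = -2/243 ≈ -0.0082304)
-74726/z = -74726/(-2/243) = -74726*(-243/2) = 9079209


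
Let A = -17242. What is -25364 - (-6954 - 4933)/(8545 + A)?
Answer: -220602595/8697 ≈ -25365.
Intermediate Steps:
-25364 - (-6954 - 4933)/(8545 + A) = -25364 - (-6954 - 4933)/(8545 - 17242) = -25364 - (-11887)/(-8697) = -25364 - (-11887)*(-1)/8697 = -25364 - 1*11887/8697 = -25364 - 11887/8697 = -220602595/8697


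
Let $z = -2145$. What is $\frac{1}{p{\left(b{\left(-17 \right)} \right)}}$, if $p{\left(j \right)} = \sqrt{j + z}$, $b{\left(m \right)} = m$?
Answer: $- \frac{i \sqrt{2162}}{2162} \approx - 0.021507 i$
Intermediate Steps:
$p{\left(j \right)} = \sqrt{-2145 + j}$ ($p{\left(j \right)} = \sqrt{j - 2145} = \sqrt{-2145 + j}$)
$\frac{1}{p{\left(b{\left(-17 \right)} \right)}} = \frac{1}{\sqrt{-2145 - 17}} = \frac{1}{\sqrt{-2162}} = \frac{1}{i \sqrt{2162}} = - \frac{i \sqrt{2162}}{2162}$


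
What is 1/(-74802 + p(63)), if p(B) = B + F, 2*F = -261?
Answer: -2/149739 ≈ -1.3357e-5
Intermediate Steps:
F = -261/2 (F = (1/2)*(-261) = -261/2 ≈ -130.50)
p(B) = -261/2 + B (p(B) = B - 261/2 = -261/2 + B)
1/(-74802 + p(63)) = 1/(-74802 + (-261/2 + 63)) = 1/(-74802 - 135/2) = 1/(-149739/2) = -2/149739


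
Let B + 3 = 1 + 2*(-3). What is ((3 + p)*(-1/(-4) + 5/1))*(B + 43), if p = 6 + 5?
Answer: 5145/2 ≈ 2572.5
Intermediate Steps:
p = 11
B = -8 (B = -3 + (1 + 2*(-3)) = -3 + (1 - 6) = -3 - 5 = -8)
((3 + p)*(-1/(-4) + 5/1))*(B + 43) = ((3 + 11)*(-1/(-4) + 5/1))*(-8 + 43) = (14*(-1*(-¼) + 5*1))*35 = (14*(¼ + 5))*35 = (14*(21/4))*35 = (147/2)*35 = 5145/2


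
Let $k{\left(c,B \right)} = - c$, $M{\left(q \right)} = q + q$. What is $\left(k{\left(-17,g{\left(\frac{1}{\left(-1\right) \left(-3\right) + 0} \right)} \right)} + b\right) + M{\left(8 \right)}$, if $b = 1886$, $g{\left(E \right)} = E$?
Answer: $1919$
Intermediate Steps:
$M{\left(q \right)} = 2 q$
$\left(k{\left(-17,g{\left(\frac{1}{\left(-1\right) \left(-3\right) + 0} \right)} \right)} + b\right) + M{\left(8 \right)} = \left(\left(-1\right) \left(-17\right) + 1886\right) + 2 \cdot 8 = \left(17 + 1886\right) + 16 = 1903 + 16 = 1919$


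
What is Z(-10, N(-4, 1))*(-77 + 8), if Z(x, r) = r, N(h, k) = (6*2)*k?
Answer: -828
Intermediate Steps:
N(h, k) = 12*k
Z(-10, N(-4, 1))*(-77 + 8) = (12*1)*(-77 + 8) = 12*(-69) = -828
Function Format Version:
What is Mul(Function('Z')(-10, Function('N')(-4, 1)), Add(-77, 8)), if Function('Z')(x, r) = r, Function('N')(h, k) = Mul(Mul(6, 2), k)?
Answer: -828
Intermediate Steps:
Function('N')(h, k) = Mul(12, k)
Mul(Function('Z')(-10, Function('N')(-4, 1)), Add(-77, 8)) = Mul(Mul(12, 1), Add(-77, 8)) = Mul(12, -69) = -828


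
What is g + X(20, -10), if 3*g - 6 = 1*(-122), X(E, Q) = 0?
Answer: -116/3 ≈ -38.667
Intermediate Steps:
g = -116/3 (g = 2 + (1*(-122))/3 = 2 + (1/3)*(-122) = 2 - 122/3 = -116/3 ≈ -38.667)
g + X(20, -10) = -116/3 + 0 = -116/3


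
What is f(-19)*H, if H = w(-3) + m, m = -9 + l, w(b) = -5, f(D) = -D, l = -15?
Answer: -551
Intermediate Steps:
m = -24 (m = -9 - 15 = -24)
H = -29 (H = -5 - 24 = -29)
f(-19)*H = -1*(-19)*(-29) = 19*(-29) = -551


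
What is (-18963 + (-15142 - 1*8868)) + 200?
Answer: -42773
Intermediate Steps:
(-18963 + (-15142 - 1*8868)) + 200 = (-18963 + (-15142 - 8868)) + 200 = (-18963 - 24010) + 200 = -42973 + 200 = -42773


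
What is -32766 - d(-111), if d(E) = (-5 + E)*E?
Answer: -45642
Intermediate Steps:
d(E) = E*(-5 + E)
-32766 - d(-111) = -32766 - (-111)*(-5 - 111) = -32766 - (-111)*(-116) = -32766 - 1*12876 = -32766 - 12876 = -45642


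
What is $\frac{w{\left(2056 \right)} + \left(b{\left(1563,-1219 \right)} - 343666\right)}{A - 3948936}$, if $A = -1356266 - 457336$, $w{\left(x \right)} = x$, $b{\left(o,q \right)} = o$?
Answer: $\frac{37783}{640282} \approx 0.05901$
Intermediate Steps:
$A = -1813602$ ($A = -1356266 - 457336 = -1813602$)
$\frac{w{\left(2056 \right)} + \left(b{\left(1563,-1219 \right)} - 343666\right)}{A - 3948936} = \frac{2056 + \left(1563 - 343666\right)}{-1813602 - 3948936} = \frac{2056 - 342103}{-5762538} = \left(-340047\right) \left(- \frac{1}{5762538}\right) = \frac{37783}{640282}$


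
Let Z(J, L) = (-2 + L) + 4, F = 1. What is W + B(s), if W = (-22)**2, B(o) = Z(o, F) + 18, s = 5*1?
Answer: 505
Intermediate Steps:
s = 5
Z(J, L) = 2 + L
B(o) = 21 (B(o) = (2 + 1) + 18 = 3 + 18 = 21)
W = 484
W + B(s) = 484 + 21 = 505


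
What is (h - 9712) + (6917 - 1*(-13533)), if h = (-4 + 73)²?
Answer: 15499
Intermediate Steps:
h = 4761 (h = 69² = 4761)
(h - 9712) + (6917 - 1*(-13533)) = (4761 - 9712) + (6917 - 1*(-13533)) = -4951 + (6917 + 13533) = -4951 + 20450 = 15499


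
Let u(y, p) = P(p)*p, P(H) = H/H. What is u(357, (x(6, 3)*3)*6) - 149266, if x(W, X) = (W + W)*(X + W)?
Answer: -147322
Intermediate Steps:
P(H) = 1
x(W, X) = 2*W*(W + X) (x(W, X) = (2*W)*(W + X) = 2*W*(W + X))
u(y, p) = p (u(y, p) = 1*p = p)
u(357, (x(6, 3)*3)*6) - 149266 = ((2*6*(6 + 3))*3)*6 - 149266 = ((2*6*9)*3)*6 - 149266 = (108*3)*6 - 149266 = 324*6 - 149266 = 1944 - 149266 = -147322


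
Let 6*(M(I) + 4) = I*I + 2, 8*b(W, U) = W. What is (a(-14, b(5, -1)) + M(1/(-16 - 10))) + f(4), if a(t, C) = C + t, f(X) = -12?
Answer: -4908/169 ≈ -29.041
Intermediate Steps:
b(W, U) = W/8
M(I) = -11/3 + I²/6 (M(I) = -4 + (I*I + 2)/6 = -4 + (I² + 2)/6 = -4 + (2 + I²)/6 = -4 + (⅓ + I²/6) = -11/3 + I²/6)
(a(-14, b(5, -1)) + M(1/(-16 - 10))) + f(4) = (((⅛)*5 - 14) + (-11/3 + (1/(-16 - 10))²/6)) - 12 = ((5/8 - 14) + (-11/3 + (1/(-26))²/6)) - 12 = (-107/8 + (-11/3 + (-1/26)²/6)) - 12 = (-107/8 + (-11/3 + (⅙)*(1/676))) - 12 = (-107/8 + (-11/3 + 1/4056)) - 12 = (-107/8 - 4957/1352) - 12 = -2880/169 - 12 = -4908/169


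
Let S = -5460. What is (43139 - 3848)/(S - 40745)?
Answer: -39291/46205 ≈ -0.85036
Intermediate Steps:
(43139 - 3848)/(S - 40745) = (43139 - 3848)/(-5460 - 40745) = 39291/(-46205) = 39291*(-1/46205) = -39291/46205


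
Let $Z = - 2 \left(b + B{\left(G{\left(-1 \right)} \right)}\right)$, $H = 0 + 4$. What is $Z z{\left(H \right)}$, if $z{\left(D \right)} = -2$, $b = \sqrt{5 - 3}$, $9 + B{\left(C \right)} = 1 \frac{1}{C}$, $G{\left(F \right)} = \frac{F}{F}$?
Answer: $-32 + 4 \sqrt{2} \approx -26.343$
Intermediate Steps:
$G{\left(F \right)} = 1$
$H = 4$
$B{\left(C \right)} = -9 + \frac{1}{C}$ ($B{\left(C \right)} = -9 + 1 \frac{1}{C} = -9 + \frac{1}{C}$)
$b = \sqrt{2} \approx 1.4142$
$Z = 16 - 2 \sqrt{2}$ ($Z = - 2 \left(\sqrt{2} - \left(9 - 1^{-1}\right)\right) = - 2 \left(\sqrt{2} + \left(-9 + 1\right)\right) = - 2 \left(\sqrt{2} - 8\right) = - 2 \left(-8 + \sqrt{2}\right) = 16 - 2 \sqrt{2} \approx 13.172$)
$Z z{\left(H \right)} = \left(16 - 2 \sqrt{2}\right) \left(-2\right) = -32 + 4 \sqrt{2}$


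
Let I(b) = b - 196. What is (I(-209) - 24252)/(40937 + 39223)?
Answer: -8219/26720 ≈ -0.30760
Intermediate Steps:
I(b) = -196 + b
(I(-209) - 24252)/(40937 + 39223) = ((-196 - 209) - 24252)/(40937 + 39223) = (-405 - 24252)/80160 = -24657*1/80160 = -8219/26720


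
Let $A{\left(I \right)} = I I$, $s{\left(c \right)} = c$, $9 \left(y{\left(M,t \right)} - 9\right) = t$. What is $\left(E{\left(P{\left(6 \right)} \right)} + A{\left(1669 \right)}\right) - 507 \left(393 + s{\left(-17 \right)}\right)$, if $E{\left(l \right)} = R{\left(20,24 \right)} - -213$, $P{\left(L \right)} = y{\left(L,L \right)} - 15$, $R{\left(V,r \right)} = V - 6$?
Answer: $2595156$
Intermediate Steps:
$y{\left(M,t \right)} = 9 + \frac{t}{9}$
$R{\left(V,r \right)} = -6 + V$
$A{\left(I \right)} = I^{2}$
$P{\left(L \right)} = -6 + \frac{L}{9}$ ($P{\left(L \right)} = \left(9 + \frac{L}{9}\right) - 15 = -6 + \frac{L}{9}$)
$E{\left(l \right)} = 227$ ($E{\left(l \right)} = \left(-6 + 20\right) - -213 = 14 + 213 = 227$)
$\left(E{\left(P{\left(6 \right)} \right)} + A{\left(1669 \right)}\right) - 507 \left(393 + s{\left(-17 \right)}\right) = \left(227 + 1669^{2}\right) - 507 \left(393 - 17\right) = \left(227 + 2785561\right) - 190632 = 2785788 - 190632 = 2595156$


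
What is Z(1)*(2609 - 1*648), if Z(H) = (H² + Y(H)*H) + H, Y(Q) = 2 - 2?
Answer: 3922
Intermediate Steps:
Y(Q) = 0
Z(H) = H + H² (Z(H) = (H² + 0*H) + H = (H² + 0) + H = H² + H = H + H²)
Z(1)*(2609 - 1*648) = (1*(1 + 1))*(2609 - 1*648) = (1*2)*(2609 - 648) = 2*1961 = 3922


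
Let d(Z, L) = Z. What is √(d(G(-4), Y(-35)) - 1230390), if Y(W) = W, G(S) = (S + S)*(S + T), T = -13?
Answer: I*√1230254 ≈ 1109.2*I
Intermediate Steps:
G(S) = 2*S*(-13 + S) (G(S) = (S + S)*(S - 13) = (2*S)*(-13 + S) = 2*S*(-13 + S))
√(d(G(-4), Y(-35)) - 1230390) = √(2*(-4)*(-13 - 4) - 1230390) = √(2*(-4)*(-17) - 1230390) = √(136 - 1230390) = √(-1230254) = I*√1230254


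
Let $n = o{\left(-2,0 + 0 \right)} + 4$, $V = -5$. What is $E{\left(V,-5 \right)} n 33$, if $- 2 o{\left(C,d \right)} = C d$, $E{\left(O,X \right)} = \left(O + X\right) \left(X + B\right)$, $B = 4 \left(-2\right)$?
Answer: $17160$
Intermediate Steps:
$B = -8$
$E{\left(O,X \right)} = \left(-8 + X\right) \left(O + X\right)$ ($E{\left(O,X \right)} = \left(O + X\right) \left(X - 8\right) = \left(O + X\right) \left(-8 + X\right) = \left(-8 + X\right) \left(O + X\right)$)
$o{\left(C,d \right)} = - \frac{C d}{2}$
$n = 4$ ($n = \left(- \frac{1}{2}\right) \left(-2\right) \left(0 + 0\right) + 4 = \left(- \frac{1}{2}\right) \left(-2\right) 0 + 4 = 0 + 4 = 4$)
$E{\left(V,-5 \right)} n 33 = \left(\left(-5\right)^{2} - -40 - -40 - -25\right) 4 \cdot 33 = \left(25 + 40 + 40 + 25\right) 4 \cdot 33 = 130 \cdot 4 \cdot 33 = 520 \cdot 33 = 17160$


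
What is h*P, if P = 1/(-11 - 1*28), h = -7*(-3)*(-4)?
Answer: 28/13 ≈ 2.1538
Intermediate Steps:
h = -84 (h = 21*(-4) = -84)
P = -1/39 (P = 1/(-11 - 28) = 1/(-39) = -1/39 ≈ -0.025641)
h*P = -84*(-1/39) = 28/13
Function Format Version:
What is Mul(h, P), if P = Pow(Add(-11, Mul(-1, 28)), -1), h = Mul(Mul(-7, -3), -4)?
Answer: Rational(28, 13) ≈ 2.1538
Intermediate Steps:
h = -84 (h = Mul(21, -4) = -84)
P = Rational(-1, 39) (P = Pow(Add(-11, -28), -1) = Pow(-39, -1) = Rational(-1, 39) ≈ -0.025641)
Mul(h, P) = Mul(-84, Rational(-1, 39)) = Rational(28, 13)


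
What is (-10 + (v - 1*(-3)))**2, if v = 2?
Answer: 25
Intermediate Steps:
(-10 + (v - 1*(-3)))**2 = (-10 + (2 - 1*(-3)))**2 = (-10 + (2 + 3))**2 = (-10 + 5)**2 = (-5)**2 = 25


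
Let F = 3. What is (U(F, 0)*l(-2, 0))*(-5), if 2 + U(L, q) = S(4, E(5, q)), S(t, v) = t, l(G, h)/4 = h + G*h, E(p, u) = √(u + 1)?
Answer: 0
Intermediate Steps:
E(p, u) = √(1 + u)
l(G, h) = 4*h + 4*G*h (l(G, h) = 4*(h + G*h) = 4*h + 4*G*h)
U(L, q) = 2 (U(L, q) = -2 + 4 = 2)
(U(F, 0)*l(-2, 0))*(-5) = (2*(4*0*(1 - 2)))*(-5) = (2*(4*0*(-1)))*(-5) = (2*0)*(-5) = 0*(-5) = 0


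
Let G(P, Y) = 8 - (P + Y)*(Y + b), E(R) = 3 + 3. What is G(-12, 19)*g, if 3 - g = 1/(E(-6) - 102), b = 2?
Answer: -40171/96 ≈ -418.45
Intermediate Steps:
E(R) = 6
g = 289/96 (g = 3 - 1/(6 - 102) = 3 - 1/(-96) = 3 - 1*(-1/96) = 3 + 1/96 = 289/96 ≈ 3.0104)
G(P, Y) = 8 - (2 + Y)*(P + Y) (G(P, Y) = 8 - (P + Y)*(Y + 2) = 8 - (P + Y)*(2 + Y) = 8 - (2 + Y)*(P + Y))
G(-12, 19)*g = (8 - 1*19² - 2*(-12) - 2*19 - 1*(-12)*19)*(289/96) = (8 - 1*361 + 24 - 38 + 228)*(289/96) = (8 - 361 + 24 - 38 + 228)*(289/96) = -139*289/96 = -40171/96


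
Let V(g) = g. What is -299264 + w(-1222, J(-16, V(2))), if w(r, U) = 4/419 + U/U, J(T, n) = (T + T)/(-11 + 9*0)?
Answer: -125391193/419 ≈ -2.9926e+5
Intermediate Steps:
J(T, n) = -2*T/11 (J(T, n) = (2*T)/(-11 + 0) = (2*T)/(-11) = (2*T)*(-1/11) = -2*T/11)
w(r, U) = 423/419 (w(r, U) = 4*(1/419) + 1 = 4/419 + 1 = 423/419)
-299264 + w(-1222, J(-16, V(2))) = -299264 + 423/419 = -125391193/419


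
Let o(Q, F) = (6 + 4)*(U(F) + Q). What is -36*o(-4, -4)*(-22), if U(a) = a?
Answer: -63360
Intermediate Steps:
o(Q, F) = 10*F + 10*Q (o(Q, F) = (6 + 4)*(F + Q) = 10*(F + Q) = 10*F + 10*Q)
-36*o(-4, -4)*(-22) = -36*(10*(-4) + 10*(-4))*(-22) = -36*(-40 - 40)*(-22) = -36*(-80)*(-22) = 2880*(-22) = -63360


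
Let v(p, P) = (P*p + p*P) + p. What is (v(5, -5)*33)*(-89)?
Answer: 132165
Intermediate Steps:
v(p, P) = p + 2*P*p (v(p, P) = (P*p + P*p) + p = 2*P*p + p = p + 2*P*p)
(v(5, -5)*33)*(-89) = ((5*(1 + 2*(-5)))*33)*(-89) = ((5*(1 - 10))*33)*(-89) = ((5*(-9))*33)*(-89) = -45*33*(-89) = -1485*(-89) = 132165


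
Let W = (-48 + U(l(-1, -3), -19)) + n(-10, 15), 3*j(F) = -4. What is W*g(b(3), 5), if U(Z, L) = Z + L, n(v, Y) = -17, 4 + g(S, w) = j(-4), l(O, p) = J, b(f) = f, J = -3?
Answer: 464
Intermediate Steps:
j(F) = -4/3 (j(F) = (⅓)*(-4) = -4/3)
l(O, p) = -3
g(S, w) = -16/3 (g(S, w) = -4 - 4/3 = -16/3)
U(Z, L) = L + Z
W = -87 (W = (-48 + (-19 - 3)) - 17 = (-48 - 22) - 17 = -70 - 17 = -87)
W*g(b(3), 5) = -87*(-16/3) = 464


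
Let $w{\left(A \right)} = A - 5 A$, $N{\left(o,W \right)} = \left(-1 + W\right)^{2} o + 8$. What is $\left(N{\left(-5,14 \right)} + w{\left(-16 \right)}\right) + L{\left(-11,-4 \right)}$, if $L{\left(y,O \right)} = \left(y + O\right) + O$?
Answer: $-792$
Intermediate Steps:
$L{\left(y,O \right)} = y + 2 O$ ($L{\left(y,O \right)} = \left(O + y\right) + O = y + 2 O$)
$N{\left(o,W \right)} = 8 + o \left(-1 + W\right)^{2}$ ($N{\left(o,W \right)} = o \left(-1 + W\right)^{2} + 8 = 8 + o \left(-1 + W\right)^{2}$)
$w{\left(A \right)} = - 4 A$
$\left(N{\left(-5,14 \right)} + w{\left(-16 \right)}\right) + L{\left(-11,-4 \right)} = \left(\left(8 - 5 \left(-1 + 14\right)^{2}\right) - -64\right) + \left(-11 + 2 \left(-4\right)\right) = \left(\left(8 - 5 \cdot 13^{2}\right) + 64\right) - 19 = \left(\left(8 - 845\right) + 64\right) - 19 = \left(-837 + 64\right) - 19 = -773 - 19 = -792$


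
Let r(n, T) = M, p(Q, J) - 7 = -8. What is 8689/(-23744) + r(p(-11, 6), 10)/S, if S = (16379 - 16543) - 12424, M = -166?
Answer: -26358907/74722368 ≈ -0.35276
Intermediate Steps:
p(Q, J) = -1 (p(Q, J) = 7 - 8 = -1)
r(n, T) = -166
S = -12588 (S = -164 - 12424 = -12588)
8689/(-23744) + r(p(-11, 6), 10)/S = 8689/(-23744) - 166/(-12588) = 8689*(-1/23744) - 166*(-1/12588) = -8689/23744 + 83/6294 = -26358907/74722368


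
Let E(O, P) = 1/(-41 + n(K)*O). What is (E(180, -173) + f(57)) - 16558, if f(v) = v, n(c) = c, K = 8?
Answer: -23084898/1399 ≈ -16501.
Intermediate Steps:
E(O, P) = 1/(-41 + 8*O)
(E(180, -173) + f(57)) - 16558 = (1/(-41 + 8*180) + 57) - 16558 = (1/(-41 + 1440) + 57) - 16558 = (1/1399 + 57) - 16558 = 79744/1399 - 16558 = -23084898/1399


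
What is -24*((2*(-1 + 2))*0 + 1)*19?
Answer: -456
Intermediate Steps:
-24*((2*(-1 + 2))*0 + 1)*19 = -24*((2*1)*0 + 1)*19 = -24*(2*0 + 1)*19 = -24*(0 + 1)*19 = -24*1*19 = -24*19 = -456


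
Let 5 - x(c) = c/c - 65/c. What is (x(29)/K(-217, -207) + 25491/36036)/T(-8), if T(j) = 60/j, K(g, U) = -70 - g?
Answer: -1828423/18288270 ≈ -0.099978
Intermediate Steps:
x(c) = 4 + 65/c (x(c) = 5 - (c/c - 65/c) = 5 - (1 - 65/c) = 5 + (-1 + 65/c) = 4 + 65/c)
(x(29)/K(-217, -207) + 25491/36036)/T(-8) = ((4 + 65/29)/(-70 - 1*(-217)) + 25491/36036)/((60/(-8))) = ((4 + 65*(1/29))/(-70 + 217) + 25491*(1/36036))/((60*(-⅛))) = ((4 + 65/29)/147 + 8497/12012)/(-15/2) = ((181/29)*(1/147) + 8497/12012)*(-2/15) = (181/4263 + 8497/12012)*(-2/15) = (1828423/2438436)*(-2/15) = -1828423/18288270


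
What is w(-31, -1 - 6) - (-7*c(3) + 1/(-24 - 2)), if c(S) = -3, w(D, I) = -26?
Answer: -1221/26 ≈ -46.962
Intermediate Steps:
w(-31, -1 - 6) - (-7*c(3) + 1/(-24 - 2)) = -26 - (-7*(-3) + 1/(-24 - 2)) = -26 - (21 + 1/(-26)) = -26 - (21 - 1/26) = -26 - 1*545/26 = -26 - 545/26 = -1221/26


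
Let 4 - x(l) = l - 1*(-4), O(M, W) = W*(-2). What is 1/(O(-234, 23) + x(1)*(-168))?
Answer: 1/122 ≈ 0.0081967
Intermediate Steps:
O(M, W) = -2*W
x(l) = -l (x(l) = 4 - (l - 1*(-4)) = 4 - (l + 4) = 4 - (4 + l) = 4 + (-4 - l) = -l)
1/(O(-234, 23) + x(1)*(-168)) = 1/(-2*23 - 1*1*(-168)) = 1/(-46 - 1*(-168)) = 1/(-46 + 168) = 1/122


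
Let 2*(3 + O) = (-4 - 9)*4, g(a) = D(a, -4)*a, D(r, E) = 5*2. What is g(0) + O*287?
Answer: -8323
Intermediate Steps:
D(r, E) = 10
g(a) = 10*a
O = -29 (O = -3 + ((-4 - 9)*4)/2 = -3 + (-13*4)/2 = -3 + (1/2)*(-52) = -3 - 26 = -29)
g(0) + O*287 = 10*0 - 29*287 = 0 - 8323 = -8323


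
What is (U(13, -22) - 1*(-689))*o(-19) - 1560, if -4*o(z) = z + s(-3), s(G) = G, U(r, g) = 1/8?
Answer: 35683/16 ≈ 2230.2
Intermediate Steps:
U(r, g) = ⅛
o(z) = ¾ - z/4 (o(z) = -(z - 3)/4 = -(-3 + z)/4 = ¾ - z/4)
(U(13, -22) - 1*(-689))*o(-19) - 1560 = (⅛ - 1*(-689))*(¾ - ¼*(-19)) - 1560 = (⅛ + 689)*(¾ + 19/4) - 1560 = (5513/8)*(11/2) - 1560 = 60643/16 - 1560 = 35683/16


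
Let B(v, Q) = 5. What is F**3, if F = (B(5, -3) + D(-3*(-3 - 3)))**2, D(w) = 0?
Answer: 15625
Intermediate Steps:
F = 25 (F = (5 + 0)**2 = 5**2 = 25)
F**3 = 25**3 = 15625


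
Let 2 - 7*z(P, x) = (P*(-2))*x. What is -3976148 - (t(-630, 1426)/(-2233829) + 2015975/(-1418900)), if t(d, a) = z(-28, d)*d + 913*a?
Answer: -21917769053711851/5512312988 ≈ -3.9761e+6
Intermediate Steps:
z(P, x) = 2/7 + 2*P*x/7 (z(P, x) = 2/7 - P*(-2)*x/7 = 2/7 - (-2*P)*x/7 = 2/7 - (-2)*P*x/7 = 2/7 + 2*P*x/7)
t(d, a) = 913*a + d*(2/7 - 8*d) (t(d, a) = (2/7 + (2/7)*(-28)*d)*d + 913*a = (2/7 - 8*d)*d + 913*a = d*(2/7 - 8*d) + 913*a = 913*a + d*(2/7 - 8*d))
-3976148 - (t(-630, 1426)/(-2233829) + 2015975/(-1418900)) = -3976148 - ((913*1426 - 2/7*(-630)*(-1 + 28*(-630)))/(-2233829) + 2015975/(-1418900)) = -3976148 - ((1301938 - 2/7*(-630)*(-1 - 17640))*(-1/2233829) + 2015975*(-1/1418900)) = -3976148 - ((1301938 - 2/7*(-630)*(-17641))*(-1/2233829) - 80639/56756) = -3976148 - ((1301938 - 3175380)*(-1/2233829) - 80639/56756) = -3976148 - (-1873442*(-1/2233829) - 80639/56756) = -3976148 - (81454/97123 - 80639/56756) = -3976148 - 1*(-3208898373/5512312988) = -3976148 + 3208898373/5512312988 = -21917769053711851/5512312988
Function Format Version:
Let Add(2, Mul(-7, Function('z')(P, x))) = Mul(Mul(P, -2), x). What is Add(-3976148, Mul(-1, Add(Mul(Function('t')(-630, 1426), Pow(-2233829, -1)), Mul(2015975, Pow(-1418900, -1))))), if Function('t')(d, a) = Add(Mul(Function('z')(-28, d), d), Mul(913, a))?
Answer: Rational(-21917769053711851, 5512312988) ≈ -3.9761e+6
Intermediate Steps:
Function('z')(P, x) = Add(Rational(2, 7), Mul(Rational(2, 7), P, x)) (Function('z')(P, x) = Add(Rational(2, 7), Mul(Rational(-1, 7), Mul(Mul(P, -2), x))) = Add(Rational(2, 7), Mul(Rational(-1, 7), Mul(Mul(-2, P), x))) = Add(Rational(2, 7), Mul(Rational(-1, 7), Mul(-2, P, x))) = Add(Rational(2, 7), Mul(Rational(2, 7), P, x)))
Function('t')(d, a) = Add(Mul(913, a), Mul(d, Add(Rational(2, 7), Mul(-8, d)))) (Function('t')(d, a) = Add(Mul(Add(Rational(2, 7), Mul(Rational(2, 7), -28, d)), d), Mul(913, a)) = Add(Mul(Add(Rational(2, 7), Mul(-8, d)), d), Mul(913, a)) = Add(Mul(d, Add(Rational(2, 7), Mul(-8, d))), Mul(913, a)) = Add(Mul(913, a), Mul(d, Add(Rational(2, 7), Mul(-8, d)))))
Add(-3976148, Mul(-1, Add(Mul(Function('t')(-630, 1426), Pow(-2233829, -1)), Mul(2015975, Pow(-1418900, -1))))) = Add(-3976148, Mul(-1, Add(Mul(Add(Mul(913, 1426), Mul(Rational(-2, 7), -630, Add(-1, Mul(28, -630)))), Pow(-2233829, -1)), Mul(2015975, Pow(-1418900, -1))))) = Add(-3976148, Mul(-1, Add(Mul(Add(1301938, Mul(Rational(-2, 7), -630, Add(-1, -17640))), Rational(-1, 2233829)), Mul(2015975, Rational(-1, 1418900))))) = Add(-3976148, Mul(-1, Add(Mul(Add(1301938, Mul(Rational(-2, 7), -630, -17641)), Rational(-1, 2233829)), Rational(-80639, 56756)))) = Add(-3976148, Mul(-1, Add(Mul(Add(1301938, -3175380), Rational(-1, 2233829)), Rational(-80639, 56756)))) = Add(-3976148, Mul(-1, Add(Mul(-1873442, Rational(-1, 2233829)), Rational(-80639, 56756)))) = Add(-3976148, Mul(-1, Add(Rational(81454, 97123), Rational(-80639, 56756)))) = Add(-3976148, Mul(-1, Rational(-3208898373, 5512312988))) = Add(-3976148, Rational(3208898373, 5512312988)) = Rational(-21917769053711851, 5512312988)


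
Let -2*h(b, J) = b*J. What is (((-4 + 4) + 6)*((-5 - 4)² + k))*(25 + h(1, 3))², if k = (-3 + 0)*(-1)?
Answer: 278334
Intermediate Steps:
k = 3 (k = -3*(-1) = 3)
h(b, J) = -J*b/2 (h(b, J) = -b*J/2 = -J*b/2)
(((-4 + 4) + 6)*((-5 - 4)² + k))*(25 + h(1, 3))² = (((-4 + 4) + 6)*((-5 - 4)² + 3))*(25 - ½*3*1)² = ((0 + 6)*((-9)² + 3))*(25 - 3/2)² = (6*(81 + 3))*(47/2)² = (6*84)*(2209/4) = 504*(2209/4) = 278334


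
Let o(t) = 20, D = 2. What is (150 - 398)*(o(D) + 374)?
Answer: -97712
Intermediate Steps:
(150 - 398)*(o(D) + 374) = (150 - 398)*(20 + 374) = -248*394 = -97712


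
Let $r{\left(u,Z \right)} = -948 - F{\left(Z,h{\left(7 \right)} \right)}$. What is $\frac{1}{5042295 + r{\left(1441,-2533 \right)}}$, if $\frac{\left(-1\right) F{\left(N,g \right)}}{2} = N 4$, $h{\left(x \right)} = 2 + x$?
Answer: $\frac{1}{5021083} \approx 1.9916 \cdot 10^{-7}$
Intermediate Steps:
$F{\left(N,g \right)} = - 8 N$ ($F{\left(N,g \right)} = - 2 N 4 = - 2 \cdot 4 N = - 8 N$)
$r{\left(u,Z \right)} = -948 + 8 Z$ ($r{\left(u,Z \right)} = -948 - - 8 Z = -948 + 8 Z$)
$\frac{1}{5042295 + r{\left(1441,-2533 \right)}} = \frac{1}{5042295 + \left(-948 + 8 \left(-2533\right)\right)} = \frac{1}{5042295 - 21212} = \frac{1}{5021083}$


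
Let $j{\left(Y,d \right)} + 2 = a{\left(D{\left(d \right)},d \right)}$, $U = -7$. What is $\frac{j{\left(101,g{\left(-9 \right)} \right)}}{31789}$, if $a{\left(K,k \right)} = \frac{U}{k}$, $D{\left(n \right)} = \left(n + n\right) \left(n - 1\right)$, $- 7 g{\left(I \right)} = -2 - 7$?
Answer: $- \frac{67}{286101} \approx -0.00023418$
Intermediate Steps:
$g{\left(I \right)} = \frac{9}{7}$ ($g{\left(I \right)} = - \frac{-2 - 7}{7} = \left(- \frac{1}{7}\right) \left(-9\right) = \frac{9}{7}$)
$D{\left(n \right)} = 2 n \left(-1 + n\right)$
$a{\left(K,k \right)} = - \frac{7}{k}$
$j{\left(Y,d \right)} = -2 - \frac{7}{d}$
$\frac{j{\left(101,g{\left(-9 \right)} \right)}}{31789} = \frac{-2 - \frac{7}{\frac{9}{7}}}{31789} = \left(-2 - \frac{49}{9}\right) \frac{1}{31789} = \left(- \frac{67}{9}\right) \frac{1}{31789} = - \frac{67}{286101}$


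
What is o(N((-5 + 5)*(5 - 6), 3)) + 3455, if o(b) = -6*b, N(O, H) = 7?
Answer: 3413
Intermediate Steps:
o(N((-5 + 5)*(5 - 6), 3)) + 3455 = -6*7 + 3455 = -42 + 3455 = 3413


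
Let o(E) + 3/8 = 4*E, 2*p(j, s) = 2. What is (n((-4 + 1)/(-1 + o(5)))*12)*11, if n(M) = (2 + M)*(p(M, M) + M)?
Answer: 4521000/22201 ≈ 203.64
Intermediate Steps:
p(j, s) = 1 (p(j, s) = (½)*2 = 1)
o(E) = -3/8 + 4*E
n(M) = (1 + M)*(2 + M) (n(M) = (2 + M)*(1 + M) = (1 + M)*(2 + M))
(n((-4 + 1)/(-1 + o(5)))*12)*11 = ((2 + ((-4 + 1)/(-1 + (-3/8 + 4*5)))² + 3*((-4 + 1)/(-1 + (-3/8 + 4*5))))*12)*11 = ((2 + (-3/(-1 + (-3/8 + 20)))² + 3*(-3/(-1 + (-3/8 + 20))))*12)*11 = ((2 + (-3/(-1 + 157/8))² + 3*(-3/(-1 + 157/8)))*12)*11 = ((2 + (-3/149/8)² + 3*(-3/149/8))*12)*11 = ((2 + (-3*8/149)² + 3*(-3*8/149))*12)*11 = ((2 + (-24/149)² + 3*(-24/149))*12)*11 = ((2 + 576/22201 - 72/149)*12)*11 = ((34250/22201)*12)*11 = (411000/22201)*11 = 4521000/22201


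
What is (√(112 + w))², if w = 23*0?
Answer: 112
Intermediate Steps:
w = 0
(√(112 + w))² = (√(112 + 0))² = (√112)² = (4*√7)² = 112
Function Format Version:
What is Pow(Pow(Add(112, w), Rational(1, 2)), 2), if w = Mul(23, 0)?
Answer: 112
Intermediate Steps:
w = 0
Pow(Pow(Add(112, w), Rational(1, 2)), 2) = Pow(Pow(Add(112, 0), Rational(1, 2)), 2) = Pow(Pow(112, Rational(1, 2)), 2) = Pow(Mul(4, Pow(7, Rational(1, 2))), 2) = 112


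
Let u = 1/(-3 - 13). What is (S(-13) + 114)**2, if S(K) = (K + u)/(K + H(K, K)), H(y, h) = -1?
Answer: 662805025/50176 ≈ 13210.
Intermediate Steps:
u = -1/16 (u = 1/(-16) = -1/16 ≈ -0.062500)
S(K) = (-1/16 + K)/(-1 + K) (S(K) = (K - 1/16)/(K - 1) = (-1/16 + K)/(-1 + K))
(S(-13) + 114)**2 = ((-1/16 - 13)/(-1 - 13) + 114)**2 = (-209/16/(-14) + 114)**2 = (-1/14*(-209/16) + 114)**2 = (209/224 + 114)**2 = (25745/224)**2 = 662805025/50176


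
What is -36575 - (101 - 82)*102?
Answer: -38513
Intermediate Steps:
-36575 - (101 - 82)*102 = -36575 - 19*102 = -36575 - 1*1938 = -36575 - 1938 = -38513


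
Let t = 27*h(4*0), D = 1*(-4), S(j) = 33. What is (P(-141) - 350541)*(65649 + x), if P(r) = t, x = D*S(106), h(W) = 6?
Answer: -22955780943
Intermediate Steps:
D = -4
x = -132 (x = -4*33 = -132)
t = 162 (t = 27*6 = 162)
P(r) = 162
(P(-141) - 350541)*(65649 + x) = (162 - 350541)*(65649 - 132) = -350379*65517 = -22955780943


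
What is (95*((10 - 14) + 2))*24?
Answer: -4560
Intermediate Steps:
(95*((10 - 14) + 2))*24 = (95*(-4 + 2))*24 = (95*(-2))*24 = -190*24 = -4560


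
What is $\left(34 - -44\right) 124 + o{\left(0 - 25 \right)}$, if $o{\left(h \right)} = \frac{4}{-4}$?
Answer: $9671$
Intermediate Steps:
$o{\left(h \right)} = -1$ ($o{\left(h \right)} = 4 \left(- \frac{1}{4}\right) = -1$)
$\left(34 - -44\right) 124 + o{\left(0 - 25 \right)} = \left(34 - -44\right) 124 - 1 = \left(34 + 44\right) 124 - 1 = 78 \cdot 124 - 1 = 9672 - 1 = 9671$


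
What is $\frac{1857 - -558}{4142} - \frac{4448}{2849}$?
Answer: $- \frac{11543281}{11800558} \approx -0.9782$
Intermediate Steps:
$\frac{1857 - -558}{4142} - \frac{4448}{2849} = \left(1857 + 558\right) \frac{1}{4142} - \frac{4448}{2849} = 2415 \cdot \frac{1}{4142} - \frac{4448}{2849} = \frac{2415}{4142} - \frac{4448}{2849} = - \frac{11543281}{11800558}$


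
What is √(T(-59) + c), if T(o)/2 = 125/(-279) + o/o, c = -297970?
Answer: I*√2577132982/93 ≈ 545.87*I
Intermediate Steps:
T(o) = 308/279 (T(o) = 2*(125/(-279) + o/o) = 2*(125*(-1/279) + 1) = 2*(-125/279 + 1) = 2*(154/279) = 308/279)
√(T(-59) + c) = √(308/279 - 297970) = √(-83133322/279) = I*√2577132982/93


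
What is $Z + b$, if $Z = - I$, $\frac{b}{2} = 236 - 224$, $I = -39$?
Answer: $63$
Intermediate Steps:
$b = 24$ ($b = 2 \left(236 - 224\right) = 2 \cdot 12 = 24$)
$Z = 39$ ($Z = \left(-1\right) \left(-39\right) = 39$)
$Z + b = 39 + 24 = 63$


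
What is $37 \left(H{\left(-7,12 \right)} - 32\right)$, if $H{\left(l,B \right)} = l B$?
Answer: $-4292$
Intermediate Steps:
$H{\left(l,B \right)} = B l$
$37 \left(H{\left(-7,12 \right)} - 32\right) = 37 \left(12 \left(-7\right) - 32\right) = 37 \left(-84 - 32\right) = 37 \left(-116\right) = -4292$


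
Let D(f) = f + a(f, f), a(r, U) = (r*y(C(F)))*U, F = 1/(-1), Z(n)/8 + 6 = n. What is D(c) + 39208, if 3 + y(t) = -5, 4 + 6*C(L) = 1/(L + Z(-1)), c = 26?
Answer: 33826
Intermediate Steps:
Z(n) = -48 + 8*n
F = -1
C(L) = -⅔ + 1/(6*(-56 + L)) (C(L) = -⅔ + 1/(6*(L + (-48 + 8*(-1)))) = -⅔ + 1/(6*(L + (-48 - 8))) = -⅔ + 1/(6*(L - 56)) = -⅔ + 1/(6*(-56 + L)))
y(t) = -8 (y(t) = -3 - 5 = -8)
a(r, U) = -8*U*r (a(r, U) = (r*(-8))*U = (-8*r)*U = -8*U*r)
D(f) = f - 8*f² (D(f) = f - 8*f*f = f - 8*f²)
D(c) + 39208 = 26*(1 - 8*26) + 39208 = 26*(1 - 208) + 39208 = 26*(-207) + 39208 = -5382 + 39208 = 33826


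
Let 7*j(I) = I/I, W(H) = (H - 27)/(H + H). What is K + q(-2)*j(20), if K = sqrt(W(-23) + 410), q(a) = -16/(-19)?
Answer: 16/133 + sqrt(217465)/23 ≈ 20.396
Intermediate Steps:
q(a) = 16/19 (q(a) = -16*(-1/19) = 16/19)
W(H) = (-27 + H)/(2*H) (W(H) = (-27 + H)/((2*H)) = (-27 + H)*(1/(2*H)) = (-27 + H)/(2*H))
j(I) = 1/7 (j(I) = (I/I)/7 = (1/7)*1 = 1/7)
K = sqrt(217465)/23 (K = sqrt((1/2)*(-27 - 23)/(-23) + 410) = sqrt((1/2)*(-1/23)*(-50) + 410) = sqrt(25/23 + 410) = sqrt(9455/23) = sqrt(217465)/23 ≈ 20.275)
K + q(-2)*j(20) = sqrt(217465)/23 + (16/19)*(1/7) = sqrt(217465)/23 + 16/133 = 16/133 + sqrt(217465)/23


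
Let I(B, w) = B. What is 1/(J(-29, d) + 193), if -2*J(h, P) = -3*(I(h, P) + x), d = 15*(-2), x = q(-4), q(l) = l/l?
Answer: 1/151 ≈ 0.0066225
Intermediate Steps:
q(l) = 1
x = 1
d = -30
J(h, P) = 3/2 + 3*h/2 (J(h, P) = -(-3)*(h + 1)/2 = -(-3)*(1 + h)/2 = -(-3 - 3*h)/2 = 3/2 + 3*h/2)
1/(J(-29, d) + 193) = 1/((3/2 + (3/2)*(-29)) + 193) = 1/((3/2 - 87/2) + 193) = 1/(-42 + 193) = 1/151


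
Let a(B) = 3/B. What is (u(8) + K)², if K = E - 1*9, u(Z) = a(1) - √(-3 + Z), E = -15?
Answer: (21 + √5)² ≈ 539.92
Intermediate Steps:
u(Z) = 3 - √(-3 + Z) (u(Z) = 3/1 - √(-3 + Z) = 3*1 - √(-3 + Z) = 3 - √(-3 + Z))
K = -24 (K = -15 - 1*9 = -15 - 9 = -24)
(u(8) + K)² = ((3 - √(-3 + 8)) - 24)² = ((3 - √5) - 24)² = (-21 - √5)²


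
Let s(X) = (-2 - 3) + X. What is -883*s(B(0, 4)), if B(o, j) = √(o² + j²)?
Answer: 883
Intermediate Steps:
B(o, j) = √(j² + o²)
s(X) = -5 + X
-883*s(B(0, 4)) = -883*(-5 + √(4² + 0²)) = -883*(-5 + √(16 + 0)) = -883*(-5 + √16) = -883*(-5 + 4) = -883*(-1) = 883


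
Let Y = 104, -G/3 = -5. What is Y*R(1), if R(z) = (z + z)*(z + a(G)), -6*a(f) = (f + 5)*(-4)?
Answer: 8944/3 ≈ 2981.3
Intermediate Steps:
G = 15 (G = -3*(-5) = 15)
a(f) = 10/3 + 2*f/3 (a(f) = -(f + 5)*(-4)/6 = -(5 + f)*(-4)/6 = -(-20 - 4*f)/6 = 10/3 + 2*f/3)
R(z) = 2*z*(40/3 + z) (R(z) = (z + z)*(z + (10/3 + (⅔)*15)) = (2*z)*(z + (10/3 + 10)) = (2*z)*(z + 40/3) = (2*z)*(40/3 + z) = 2*z*(40/3 + z))
Y*R(1) = 104*((⅔)*1*(40 + 3*1)) = 104*((⅔)*1*(40 + 3)) = 104*((⅔)*1*43) = 104*(86/3) = 8944/3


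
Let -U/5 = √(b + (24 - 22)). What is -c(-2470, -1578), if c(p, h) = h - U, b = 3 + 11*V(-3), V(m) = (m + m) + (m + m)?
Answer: 1578 - 5*I*√127 ≈ 1578.0 - 56.347*I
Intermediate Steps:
V(m) = 4*m (V(m) = 2*m + 2*m = 4*m)
b = -129 (b = 3 + 11*(4*(-3)) = 3 + 11*(-12) = 3 - 132 = -129)
U = -5*I*√127 (U = -5*√(-129 + (24 - 22)) = -5*√(-129 + 2) = -5*I*√127 ≈ -56.347*I)
c(p, h) = h + 5*I*√127 (c(p, h) = h - (-5)*I*√127 = h + 5*I*√127)
-c(-2470, -1578) = -(-1578 + 5*I*√127) = 1578 - 5*I*√127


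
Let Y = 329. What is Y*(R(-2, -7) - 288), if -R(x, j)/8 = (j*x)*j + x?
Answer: 168448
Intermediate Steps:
R(x, j) = -8*x - 8*x*j² (R(x, j) = -8*((j*x)*j + x) = -8*(x*j² + x) = -8*(x + x*j²) = -8*x - 8*x*j²)
Y*(R(-2, -7) - 288) = 329*(-8*(-2)*(1 + (-7)²) - 288) = 329*(-8*(-2)*(1 + 49) - 288) = 329*(-8*(-2)*50 - 288) = 329*(800 - 288) = 329*512 = 168448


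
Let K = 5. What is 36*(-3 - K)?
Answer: -288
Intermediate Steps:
36*(-3 - K) = 36*(-3 - 1*5) = 36*(-3 - 5) = 36*(-8) = -288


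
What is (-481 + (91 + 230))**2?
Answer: 25600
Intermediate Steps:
(-481 + (91 + 230))**2 = (-481 + 321)**2 = (-160)**2 = 25600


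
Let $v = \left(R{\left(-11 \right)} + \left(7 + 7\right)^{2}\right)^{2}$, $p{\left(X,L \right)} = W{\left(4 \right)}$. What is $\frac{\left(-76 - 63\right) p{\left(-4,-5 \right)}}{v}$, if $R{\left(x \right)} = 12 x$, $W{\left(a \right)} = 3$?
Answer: $- \frac{417}{4096} \approx -0.10181$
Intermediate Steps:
$p{\left(X,L \right)} = 3$
$v = 4096$ ($v = \left(12 \left(-11\right) + \left(7 + 7\right)^{2}\right)^{2} = \left(-132 + 14^{2}\right)^{2} = \left(-132 + 196\right)^{2} = 64^{2} = 4096$)
$\frac{\left(-76 - 63\right) p{\left(-4,-5 \right)}}{v} = \frac{\left(-76 - 63\right) 3}{4096} = \left(-139\right) 3 \cdot \frac{1}{4096} = \left(-417\right) \frac{1}{4096} = - \frac{417}{4096}$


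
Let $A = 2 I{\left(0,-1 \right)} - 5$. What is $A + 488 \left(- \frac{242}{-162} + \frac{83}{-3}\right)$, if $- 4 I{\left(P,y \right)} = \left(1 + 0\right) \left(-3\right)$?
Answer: $- \frac{2069687}{162} \approx -12776.0$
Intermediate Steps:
$I{\left(P,y \right)} = \frac{3}{4}$ ($I{\left(P,y \right)} = - \frac{\left(1 + 0\right) \left(-3\right)}{4} = - \frac{1 \left(-3\right)}{4} = \left(- \frac{1}{4}\right) \left(-3\right) = \frac{3}{4}$)
$A = - \frac{7}{2}$ ($A = 2 \cdot \frac{3}{4} - 5 = \frac{3}{2} - 5 = - \frac{7}{2} \approx -3.5$)
$A + 488 \left(- \frac{242}{-162} + \frac{83}{-3}\right) = - \frac{7}{2} + 488 \left(- \frac{242}{-162} + \frac{83}{-3}\right) = - \frac{7}{2} + 488 \left(\left(-242\right) \left(- \frac{1}{162}\right) + 83 \left(- \frac{1}{3}\right)\right) = - \frac{7}{2} + 488 \left(\frac{121}{81} - \frac{83}{3}\right) = - \frac{7}{2} + 488 \left(- \frac{2120}{81}\right) = - \frac{7}{2} - \frac{1034560}{81} = - \frac{2069687}{162}$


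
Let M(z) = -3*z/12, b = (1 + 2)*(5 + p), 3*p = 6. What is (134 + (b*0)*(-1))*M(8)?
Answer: -268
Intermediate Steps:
p = 2 (p = (⅓)*6 = 2)
b = 21 (b = (1 + 2)*(5 + 2) = 3*7 = 21)
M(z) = -z/4 (M(z) = -3*z*(1/12) = -z/4)
(134 + (b*0)*(-1))*M(8) = (134 + (21*0)*(-1))*(-¼*8) = (134 + 0*(-1))*(-2) = (134 + 0)*(-2) = 134*(-2) = -268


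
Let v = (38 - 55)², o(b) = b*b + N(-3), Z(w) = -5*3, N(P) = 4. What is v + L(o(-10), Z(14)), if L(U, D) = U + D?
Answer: 378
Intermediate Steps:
Z(w) = -15
o(b) = 4 + b² (o(b) = b*b + 4 = b² + 4 = 4 + b²)
L(U, D) = D + U
v = 289 (v = (-17)² = 289)
v + L(o(-10), Z(14)) = 289 + (-15 + (4 + (-10)²)) = 289 + (-15 + (4 + 100)) = 289 + (-15 + 104) = 289 + 89 = 378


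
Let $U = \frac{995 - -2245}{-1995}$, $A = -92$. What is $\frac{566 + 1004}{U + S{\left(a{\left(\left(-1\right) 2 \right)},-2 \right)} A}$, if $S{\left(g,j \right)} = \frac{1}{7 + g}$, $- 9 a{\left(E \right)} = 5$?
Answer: $- \frac{3027745}{30663} \approx -98.743$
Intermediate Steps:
$a{\left(E \right)} = - \frac{5}{9}$ ($a{\left(E \right)} = \left(- \frac{1}{9}\right) 5 = - \frac{5}{9}$)
$U = - \frac{216}{133}$ ($U = \left(995 + 2245\right) \left(- \frac{1}{1995}\right) = 3240 \left(- \frac{1}{1995}\right) = - \frac{216}{133} \approx -1.6241$)
$\frac{566 + 1004}{U + S{\left(a{\left(\left(-1\right) 2 \right)},-2 \right)} A} = \frac{566 + 1004}{- \frac{216}{133} + \frac{1}{7 - \frac{5}{9}} \left(-92\right)} = \frac{1570}{- \frac{216}{133} + \frac{1}{\frac{58}{9}} \left(-92\right)} = \frac{1570}{- \frac{216}{133} + \frac{9}{58} \left(-92\right)} = \frac{1570}{- \frac{216}{133} - \frac{414}{29}} = \frac{1570}{- \frac{61326}{3857}} = 1570 \left(- \frac{3857}{61326}\right) = - \frac{3027745}{30663}$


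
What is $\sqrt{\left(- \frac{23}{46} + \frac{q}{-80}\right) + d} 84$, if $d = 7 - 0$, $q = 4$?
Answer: $\frac{42 \sqrt{645}}{5} \approx 213.33$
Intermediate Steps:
$d = 7$ ($d = 7 + 0 = 7$)
$\sqrt{\left(- \frac{23}{46} + \frac{q}{-80}\right) + d} 84 = \sqrt{\left(- \frac{23}{46} + \frac{4}{-80}\right) + 7} \cdot 84 = \sqrt{\left(\left(-23\right) \frac{1}{46} + 4 \left(- \frac{1}{80}\right)\right) + 7} \cdot 84 = \sqrt{\left(- \frac{1}{2} - \frac{1}{20}\right) + 7} \cdot 84 = \sqrt{- \frac{11}{20} + 7} \cdot 84 = \sqrt{\frac{129}{20}} \cdot 84 = \frac{\sqrt{645}}{10} \cdot 84 = \frac{42 \sqrt{645}}{5}$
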